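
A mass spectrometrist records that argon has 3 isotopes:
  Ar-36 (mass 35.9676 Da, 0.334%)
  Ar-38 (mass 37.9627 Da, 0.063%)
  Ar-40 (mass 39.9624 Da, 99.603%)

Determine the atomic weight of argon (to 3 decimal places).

39.948 Da

Average mass = Σ (abundance × isotope mass) = 0.00334 × 35.9676 + 0.00063 × 37.9627 + 0.99603 × 39.9624
= 0.12013 + 0.02392 + 39.80375 = 39.94780 Da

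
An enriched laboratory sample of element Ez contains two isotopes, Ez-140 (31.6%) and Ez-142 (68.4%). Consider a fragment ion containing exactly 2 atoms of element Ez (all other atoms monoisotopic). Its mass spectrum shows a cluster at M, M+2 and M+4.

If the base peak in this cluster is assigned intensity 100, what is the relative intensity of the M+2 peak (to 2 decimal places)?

(0.316 + 0.684)^2 gives M 0.0999, M+2 0.4323, M+4 0.4679; the largest is M+4.
P(M+4) = C(2,2) × 0.316^0 × 0.684^2 = 1 × 1.0000 × 0.467856 = 0.467856 (base)
P(M+2) = C(2,1) × 0.316^1 × 0.684^1 = 2 × 0.3160 × 0.6840 = 0.432288
Relative intensity = 0.432288 / 0.467856 × 100 = 92.40

92.40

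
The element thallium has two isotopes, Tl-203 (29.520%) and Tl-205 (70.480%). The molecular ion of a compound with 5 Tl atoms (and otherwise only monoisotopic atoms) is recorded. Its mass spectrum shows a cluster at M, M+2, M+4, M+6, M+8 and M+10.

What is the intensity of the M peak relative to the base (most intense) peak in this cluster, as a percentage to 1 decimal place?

Binomial terms of (0.29520 + 0.70480)^5: M 0.0022, M+2 0.0268, M+4 0.1278, M+6 0.3051, M+8 0.3642, M+10 0.1739 → M+8 is the base peak.
P(M+8) = C(5,4) × 0.29520^1 × 0.70480^4 = 5 × 0.2952 × 0.24675365 = 0.364208 (base)
P(M) = C(5,0) × 0.29520^5 × 0.70480^0 = 1 × 0.00224172 × 1.0000 = 0.002242
Relative intensity = 0.002242 / 0.364208 × 100 = 0.6

0.6%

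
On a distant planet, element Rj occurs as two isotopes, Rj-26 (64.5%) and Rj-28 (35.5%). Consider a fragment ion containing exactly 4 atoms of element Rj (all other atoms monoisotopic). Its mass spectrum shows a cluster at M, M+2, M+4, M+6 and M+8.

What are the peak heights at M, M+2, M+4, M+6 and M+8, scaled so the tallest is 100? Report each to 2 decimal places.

Expanding (0.645 + 0.355)^4:
P(M) = 0.645^4 = 0.173077
P(M+2) = 4 × 0.645^3 × 0.355^1 = 0.381037
P(M+4) = 6 × 0.645^2 × 0.355^2 = 0.314577
P(M+6) = 4 × 0.645^1 × 0.355^3 = 0.115426
P(M+8) = 0.355^4 = 0.015882
The M+2 peak is largest (0.381037); scaling to 100 gives 45.42 : 100.00 : 82.56 : 30.29 : 4.17.

45.42 : 100.00 : 82.56 : 30.29 : 4.17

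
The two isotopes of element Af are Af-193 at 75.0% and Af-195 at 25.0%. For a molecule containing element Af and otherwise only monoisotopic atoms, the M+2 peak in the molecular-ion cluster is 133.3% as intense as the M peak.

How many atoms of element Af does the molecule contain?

4

For n independent Af atoms, I(M+2)/I(M) = n · (abundance Af-195) / (abundance Af-193) = n · 0.250/0.750.
n = 1.333 × 0.750/0.250 = 4.00 ≈ 4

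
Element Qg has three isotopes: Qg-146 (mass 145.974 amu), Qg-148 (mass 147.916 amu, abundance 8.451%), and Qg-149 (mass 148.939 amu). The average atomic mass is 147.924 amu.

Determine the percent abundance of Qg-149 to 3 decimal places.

The remaining 91.549% is split between Qg-146 (fraction x) and Qg-149 (fraction 0.91549 − x).
Substituting: 145.974x + 148.939(0.91549 − x) = 135.42361884
(145.974 − 148.939)x = -0.92854627  ⇒  x = 0.31317, y = 0.60232
Qg-146: 31.317%, Qg-149: 60.232%.

60.232%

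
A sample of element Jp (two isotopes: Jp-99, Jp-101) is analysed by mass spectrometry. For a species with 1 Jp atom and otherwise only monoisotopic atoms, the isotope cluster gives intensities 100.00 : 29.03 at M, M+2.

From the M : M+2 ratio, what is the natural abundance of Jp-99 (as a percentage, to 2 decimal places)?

Let p = fractional abundance of Jp-99. I(M+2)/I(M) = [C(1,1)·p^0·(1−p)] / p^1 = 1·(1−p)/p = 29.03/100.00 = 0.2903
(1−p)/p = 0.2903/1 = 0.2903  ⇒  p = 1/(1 + 0.2903) = 0.7750
Jp-99: 77.50%, Jp-101: 22.50%.

77.50%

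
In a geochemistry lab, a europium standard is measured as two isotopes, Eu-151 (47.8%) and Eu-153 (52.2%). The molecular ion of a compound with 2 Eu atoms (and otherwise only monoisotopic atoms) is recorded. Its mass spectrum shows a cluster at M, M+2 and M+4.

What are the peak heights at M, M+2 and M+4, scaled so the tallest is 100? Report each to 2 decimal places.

45.79 : 100.00 : 54.60

Expanding (0.478 + 0.522)^2:
P(M) = 0.478^2 = 0.228484
P(M+2) = 2 × 0.478^1 × 0.522^1 = 0.499032
P(M+4) = 0.522^2 = 0.272484
The M+2 peak is largest (0.499032); scaling to 100 gives 45.79 : 100.00 : 54.60.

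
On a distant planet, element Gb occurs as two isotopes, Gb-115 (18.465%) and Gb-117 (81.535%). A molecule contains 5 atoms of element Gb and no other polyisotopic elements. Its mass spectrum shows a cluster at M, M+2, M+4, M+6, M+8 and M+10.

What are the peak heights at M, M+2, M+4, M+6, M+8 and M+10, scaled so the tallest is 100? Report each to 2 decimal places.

0.05 : 1.16 : 10.26 : 45.29 : 100.00 : 88.31

Expanding (0.18465 + 0.81535)^5:
P(M) = 0.18465^5 = 0.000215
P(M+2) = 5 × 0.18465^4 × 0.81535^1 = 0.004739
P(M+4) = 10 × 0.18465^3 × 0.81535^2 = 0.041854
P(M+6) = 10 × 0.18465^2 × 0.81535^3 = 0.184812
P(M+8) = 5 × 0.18465^1 × 0.81535^4 = 0.408033
P(M+10) = 0.81535^5 = 0.360347
The M+8 peak is largest (0.408033); scaling to 100 gives 0.05 : 1.16 : 10.26 : 45.29 : 100.00 : 88.31.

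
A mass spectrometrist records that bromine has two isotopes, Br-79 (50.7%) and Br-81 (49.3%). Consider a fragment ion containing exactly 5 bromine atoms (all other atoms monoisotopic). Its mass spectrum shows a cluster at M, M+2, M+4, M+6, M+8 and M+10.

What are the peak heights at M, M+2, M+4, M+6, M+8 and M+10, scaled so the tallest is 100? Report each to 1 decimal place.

10.6 : 51.4 : 100.0 : 97.2 : 47.3 : 9.2

Each Br atom is independently Br-79 (p = 0.507) or Br-81 (q = 0.493); the cluster is the binomial expansion (p + q)^5.
P(M) = 0.507^5 = 0.033500
P(M+2) = 5 × 0.507^4 × 0.493^1 = 0.162873
P(M+4) = 10 × 0.507^3 × 0.493^2 = 0.316751
P(M+6) = 10 × 0.507^2 × 0.493^3 = 0.308004
P(M+8) = 5 × 0.507^1 × 0.493^4 = 0.149750
P(M+10) = 0.493^5 = 0.029123
The M+4 peak is largest (0.316751); scaling to 100 gives 10.6 : 51.4 : 100.0 : 97.2 : 47.3 : 9.2.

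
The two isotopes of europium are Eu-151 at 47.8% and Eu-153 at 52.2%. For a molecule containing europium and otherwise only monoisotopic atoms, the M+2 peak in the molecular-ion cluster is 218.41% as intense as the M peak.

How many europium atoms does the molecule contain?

2

With n Eu atoms, P(M+2)/P(M) = C(n,1)·p^(n−1)q / p^n = n·q/p = n · 0.522/0.478.
n = 2.1841 × 0.478/0.522 = 2.00 ≈ 2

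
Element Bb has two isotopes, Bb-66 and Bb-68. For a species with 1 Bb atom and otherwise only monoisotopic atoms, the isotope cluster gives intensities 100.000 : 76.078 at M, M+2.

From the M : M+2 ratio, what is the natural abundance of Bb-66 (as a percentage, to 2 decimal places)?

Write p for the Bb-66 fraction. I(M+2)/I(M) = [C(1,1)·p^0·(1−p)] / p^1 = 1·(1−p)/p = 76.078/100.000 = 0.7608
(1−p)/p = 0.7608/1 = 0.7608  ⇒  p = 1/(1 + 0.7608) = 0.5679
Bb-66: 56.79%, Bb-68: 43.21%.

56.79%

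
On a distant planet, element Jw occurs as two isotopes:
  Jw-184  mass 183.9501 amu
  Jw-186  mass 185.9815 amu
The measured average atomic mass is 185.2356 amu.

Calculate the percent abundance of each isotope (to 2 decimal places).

Jw-184: 36.72%, Jw-186: 63.28%

Let x be the fractional abundance of Jw-184; then Jw-186 has abundance 1 − x.
183.9501·x + 185.9815·(1 − x) = 185.2356
(183.9501 − 185.9815)·x = 185.2356 − 185.9815
x = -0.7459 / -2.0314 = 0.36719 → 36.72% Jw-184, 63.28% Jw-186.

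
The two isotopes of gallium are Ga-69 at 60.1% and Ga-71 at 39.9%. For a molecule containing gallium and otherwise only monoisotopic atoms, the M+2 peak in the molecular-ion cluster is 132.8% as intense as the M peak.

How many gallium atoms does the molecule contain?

2

With n Ga atoms, P(M+2)/P(M) = C(n,1)·p^(n−1)q / p^n = n·q/p = n · 0.399/0.601.
n = 1.328 × 0.601/0.399 = 2.00 ≈ 2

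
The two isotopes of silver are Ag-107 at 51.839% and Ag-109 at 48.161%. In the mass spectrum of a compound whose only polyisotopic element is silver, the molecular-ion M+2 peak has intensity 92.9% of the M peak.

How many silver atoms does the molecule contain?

1

For n independent Ag atoms, I(M+2)/I(M) = n · (abundance Ag-109) / (abundance Ag-107) = n · 0.48161/0.51839.
n = 0.929 × 0.51839/0.48161 = 1.00 ≈ 1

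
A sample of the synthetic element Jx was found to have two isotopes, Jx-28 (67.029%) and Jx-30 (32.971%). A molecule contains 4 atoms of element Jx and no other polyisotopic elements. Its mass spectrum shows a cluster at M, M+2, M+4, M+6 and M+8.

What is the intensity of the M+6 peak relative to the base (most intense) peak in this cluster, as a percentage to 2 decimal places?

24.20%

Term probabilities: M 0.2019, M+2 0.3972, M+4 0.2930, M+6 0.0961, M+8 0.0118. Base peak = M+2.
P(M+2) = C(4,1) × 0.67029^3 × 0.32971^1 = 4 × 0.30115371 × 0.32971 = 0.397174 (base)
P(M+6) = C(4,3) × 0.67029^1 × 0.32971^3 = 4 × 0.67029 × 0.03584234 = 0.096099
Relative intensity = 0.096099 / 0.397174 × 100 = 24.20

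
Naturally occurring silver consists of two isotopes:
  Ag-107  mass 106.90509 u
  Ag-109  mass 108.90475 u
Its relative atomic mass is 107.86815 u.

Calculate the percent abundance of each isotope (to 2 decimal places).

Ag-107: 51.84%, Ag-109: 48.16%

Let x be the fractional abundance of Ag-107; then Ag-109 has abundance 1 − x.
106.90509·x + 108.90475·(1 − x) = 107.86815
(106.90509 − 108.90475)·x = 107.86815 − 108.90475
x = -1.03660 / -1.99966 = 0.51839 → 51.84% Ag-107, 48.16% Ag-109.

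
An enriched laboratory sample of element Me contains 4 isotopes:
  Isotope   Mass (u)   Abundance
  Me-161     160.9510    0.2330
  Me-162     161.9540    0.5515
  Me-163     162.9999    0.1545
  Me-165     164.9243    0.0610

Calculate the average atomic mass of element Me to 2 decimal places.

Weight each isotope mass by its fractional abundance: 0.2330 × 160.9510 + 0.5515 × 161.9540 + 0.1545 × 162.9999 + 0.0610 × 164.9243
= 37.50158 + 89.31763 + 25.18348 + 10.06038 = 162.06307 u

162.06 u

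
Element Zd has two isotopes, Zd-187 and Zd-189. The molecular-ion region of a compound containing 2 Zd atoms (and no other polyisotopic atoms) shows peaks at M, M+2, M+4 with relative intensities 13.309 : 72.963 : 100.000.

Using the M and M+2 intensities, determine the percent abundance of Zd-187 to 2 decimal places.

If p is the fraction of Zd that is Zd-187, then I(M+2)/I(M) = [C(2,1)·p^1·(1−p)] / p^2 = 2·(1−p)/p = 72.963/13.309 = 5.4822
(1−p)/p = 5.4822/2 = 2.7411  ⇒  p = 1/(1 + 2.7411) = 0.2673
Zd-187: 26.73%, Zd-189: 73.27%.

26.73%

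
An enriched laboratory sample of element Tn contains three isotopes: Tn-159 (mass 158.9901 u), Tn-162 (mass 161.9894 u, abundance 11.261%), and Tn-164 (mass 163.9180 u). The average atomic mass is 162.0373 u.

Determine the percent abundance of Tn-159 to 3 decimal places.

Let x and y be the fractions of Tn-159 and Tn-164. Then x + y = 1 − 0.11261 = 0.88739 and 158.9901x + 163.9180y = 162.0373 − 0.11261×161.9894 = 143.795673666.
Substituting: 158.9901x + 163.9180(0.88739 − x) = 143.795673666
(158.9901 − 163.9180)x = -1.663520354  ⇒  x = 0.33757, y = 0.54982
Tn-159: 33.757%, Tn-164: 54.982%.

33.757%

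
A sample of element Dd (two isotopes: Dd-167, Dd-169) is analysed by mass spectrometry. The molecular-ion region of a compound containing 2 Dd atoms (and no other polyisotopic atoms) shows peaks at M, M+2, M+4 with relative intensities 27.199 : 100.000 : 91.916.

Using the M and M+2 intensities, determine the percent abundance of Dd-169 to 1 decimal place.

64.8%

Let p = fractional abundance of Dd-167. I(M+2)/I(M) = [C(2,1)·p^1·(1−p)] / p^2 = 2·(1−p)/p = 100.000/27.199 = 3.6766
(1−p)/p = 3.6766/2 = 1.8383  ⇒  p = 1/(1 + 1.8383) = 0.3523
Dd-167: 35.2%, Dd-169: 64.8%.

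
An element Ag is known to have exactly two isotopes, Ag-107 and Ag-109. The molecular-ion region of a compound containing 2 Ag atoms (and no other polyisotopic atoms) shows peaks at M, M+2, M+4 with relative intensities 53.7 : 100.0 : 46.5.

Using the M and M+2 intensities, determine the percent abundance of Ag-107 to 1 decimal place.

Let p = fractional abundance of Ag-107. I(M+2)/I(M) = [C(2,1)·p^1·(1−p)] / p^2 = 2·(1−p)/p = 100.0/53.7 = 1.8622
(1−p)/p = 1.8622/2 = 0.9311  ⇒  p = 1/(1 + 0.9311) = 0.5178
Ag-107: 51.8%, Ag-109: 48.2%.

51.8%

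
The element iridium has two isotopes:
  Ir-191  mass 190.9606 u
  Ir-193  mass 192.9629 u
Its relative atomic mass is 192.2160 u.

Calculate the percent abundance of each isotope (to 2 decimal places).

Ir-191: 37.30%, Ir-193: 62.70%

Writing the weighted mean with unknown fraction x of Ir-191:
190.9606·x + 192.9629·(1 − x) = 192.2160
(190.9606 − 192.9629)·x = 192.2160 − 192.9629
x = -0.7469 / -2.0023 = 0.37302 → 37.30% Ir-191, 62.70% Ir-193.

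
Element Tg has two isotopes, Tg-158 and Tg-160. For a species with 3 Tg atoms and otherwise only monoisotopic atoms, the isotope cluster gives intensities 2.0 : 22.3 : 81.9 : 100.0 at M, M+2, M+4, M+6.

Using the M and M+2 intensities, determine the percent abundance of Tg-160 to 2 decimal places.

78.80%

Let p = fractional abundance of Tg-158. I(M+2)/I(M) = [C(3,1)·p^2·(1−p)] / p^3 = 3·(1−p)/p = 22.3/2.0 = 11.1500
(1−p)/p = 11.1500/3 = 3.7167  ⇒  p = 1/(1 + 3.7167) = 0.2120
Tg-158: 21.20%, Tg-160: 78.80%.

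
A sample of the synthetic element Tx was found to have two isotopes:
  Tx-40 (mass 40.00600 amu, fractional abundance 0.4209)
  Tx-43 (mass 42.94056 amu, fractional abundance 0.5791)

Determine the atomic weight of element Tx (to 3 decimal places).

41.705 amu

Average mass = Σ (abundance × isotope mass) = 0.4209 × 40.00600 + 0.5791 × 42.94056
= 16.838525 + 24.866878 = 41.705403 amu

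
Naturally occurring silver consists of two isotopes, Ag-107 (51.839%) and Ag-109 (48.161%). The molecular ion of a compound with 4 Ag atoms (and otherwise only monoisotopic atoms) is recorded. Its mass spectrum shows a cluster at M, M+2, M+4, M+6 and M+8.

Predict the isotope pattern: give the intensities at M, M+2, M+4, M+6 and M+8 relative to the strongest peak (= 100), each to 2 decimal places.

Expanding (0.51839 + 0.48161)^4:
P(M) = 0.51839^4 = 0.072215
P(M+2) = 4 × 0.51839^3 × 0.48161^1 = 0.268365
P(M+4) = 6 × 0.51839^2 × 0.48161^2 = 0.373986
P(M+6) = 4 × 0.51839^1 × 0.48161^3 = 0.231634
P(M+8) = 0.48161^4 = 0.053800
The M+4 peak is largest (0.373986); scaling to 100 gives 19.31 : 71.76 : 100.00 : 61.94 : 14.39.

19.31 : 71.76 : 100.00 : 61.94 : 14.39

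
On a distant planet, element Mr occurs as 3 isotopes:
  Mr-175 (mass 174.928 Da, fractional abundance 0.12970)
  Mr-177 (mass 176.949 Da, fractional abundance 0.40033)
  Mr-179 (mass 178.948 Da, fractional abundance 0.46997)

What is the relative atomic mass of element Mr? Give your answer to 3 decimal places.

Weight each isotope mass by its fractional abundance: 0.12970 × 174.928 + 0.40033 × 176.949 + 0.46997 × 178.948
= 22.6882 + 70.8380 + 84.1002 = 177.6264 Da

177.626 Da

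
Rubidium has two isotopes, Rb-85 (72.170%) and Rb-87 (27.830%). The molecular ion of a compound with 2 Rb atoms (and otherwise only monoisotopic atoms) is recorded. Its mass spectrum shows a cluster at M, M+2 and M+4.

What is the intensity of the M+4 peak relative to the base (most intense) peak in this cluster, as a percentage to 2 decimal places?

Binomial terms of (0.72170 + 0.27830)^2: M 0.5209, M+2 0.4017, M+4 0.0775 → M is the base peak.
P(M) = C(2,0) × 0.72170^2 × 0.27830^0 = 1 × 0.52085089 × 1.0000 = 0.520851 (base)
P(M+4) = C(2,2) × 0.72170^0 × 0.27830^2 = 1 × 1.0000 × 0.07745089 = 0.077451
Relative intensity = 0.077451 / 0.520851 × 100 = 14.87

14.87%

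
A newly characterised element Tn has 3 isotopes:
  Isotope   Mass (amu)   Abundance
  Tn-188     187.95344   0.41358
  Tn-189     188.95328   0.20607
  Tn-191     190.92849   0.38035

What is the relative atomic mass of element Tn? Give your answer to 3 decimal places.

189.291 amu

Ar = Σ fᵢ·mᵢ = 0.41358 × 187.95344 + 0.20607 × 188.95328 + 0.38035 × 190.92849
= 77.733784 + 38.937602 + 72.619651 = 189.291037 amu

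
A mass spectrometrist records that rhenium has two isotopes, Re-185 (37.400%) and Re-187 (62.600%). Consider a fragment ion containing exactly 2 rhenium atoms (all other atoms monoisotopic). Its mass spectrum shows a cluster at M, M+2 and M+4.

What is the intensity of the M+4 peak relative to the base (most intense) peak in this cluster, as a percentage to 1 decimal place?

(0.37400 + 0.62600)^2 gives M 0.1399, M+2 0.4682, M+4 0.3919; the largest is M+2.
P(M+2) = C(2,1) × 0.37400^1 × 0.62600^1 = 2 × 0.3740 × 0.6260 = 0.468248 (base)
P(M+4) = C(2,2) × 0.37400^0 × 0.62600^2 = 1 × 1.0000 × 0.391876 = 0.391876
Relative intensity = 0.391876 / 0.468248 × 100 = 83.7

83.7%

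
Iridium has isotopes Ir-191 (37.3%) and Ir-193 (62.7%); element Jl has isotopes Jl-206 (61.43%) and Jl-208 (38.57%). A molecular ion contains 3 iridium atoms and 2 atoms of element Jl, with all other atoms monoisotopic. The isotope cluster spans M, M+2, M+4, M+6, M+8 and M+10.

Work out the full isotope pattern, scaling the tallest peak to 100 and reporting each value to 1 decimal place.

5.8 : 36.2 : 87.5 : 100.0 : 53.5 : 10.8

Iridium pattern (n=3): 0.05189512 : 0.26170165 : 0.43991135 : 0.24649188
Element Jl pattern (n=2): 0.37736449 : 0.47387102 : 0.14876449
Convolve the two distributions (both contribute in 2-u steps):
  M: 0.05189512×0.37736449 = 0.019583
  M+2: 0.05189512×0.47387102 + 0.26170165×0.37736449 = 0.123349
  M+4: 0.05189512×0.14876449 + 0.26170165×0.47387102 + 0.43991135×0.37736449 = 0.297740
  M+6: 0.26170165×0.14876449 + 0.43991135×0.47387102 + 0.24649188×0.37736449 = 0.340410
  M+8: 0.43991135×0.14876449 + 0.24649188×0.47387102 = 0.182249
  M+10: 0.24649188×0.14876449 = 0.036669
Scale to base peak (0.340410) = 100: 5.8 : 36.2 : 87.5 : 100.0 : 53.5 : 10.8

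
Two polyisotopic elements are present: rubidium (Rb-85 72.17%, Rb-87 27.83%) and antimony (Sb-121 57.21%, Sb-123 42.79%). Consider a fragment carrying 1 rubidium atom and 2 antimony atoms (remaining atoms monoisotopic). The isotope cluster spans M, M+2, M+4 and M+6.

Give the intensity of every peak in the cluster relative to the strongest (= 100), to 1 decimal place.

53.1 : 100.0 : 60.4 : 11.5

Rubidium pattern (n=1): 0.7217 : 0.2783
Antimony pattern (n=2): 0.32729841 : 0.48960318 : 0.18309841
Convolve the two distributions (both contribute in 2-u steps):
  M: 0.7217×0.32729841 = 0.236211
  M+2: 0.7217×0.48960318 + 0.2783×0.32729841 = 0.444434
  M+4: 0.7217×0.18309841 + 0.2783×0.48960318 = 0.268399
  M+6: 0.2783×0.18309841 = 0.050956
Scale to base peak (0.444434) = 100: 53.1 : 100.0 : 60.4 : 11.5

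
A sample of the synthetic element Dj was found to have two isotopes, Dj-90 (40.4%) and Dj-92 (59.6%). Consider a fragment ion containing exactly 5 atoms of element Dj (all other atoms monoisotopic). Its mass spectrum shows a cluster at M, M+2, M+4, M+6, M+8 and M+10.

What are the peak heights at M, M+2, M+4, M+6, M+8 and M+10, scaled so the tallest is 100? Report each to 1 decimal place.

Each Dj atom is independently Dj-90 (p = 0.404) or Dj-92 (q = 0.596); the cluster is the binomial expansion (p + q)^5.
P(M) = 0.404^5 = 0.010762
P(M+2) = 5 × 0.404^4 × 0.596^1 = 0.079386
P(M+4) = 10 × 0.404^3 × 0.596^2 = 0.234227
P(M+6) = 10 × 0.404^2 × 0.596^3 = 0.345543
P(M+8) = 5 × 0.404^1 × 0.596^4 = 0.254880
P(M+10) = 0.596^5 = 0.075202
The M+6 peak is largest (0.345543); scaling to 100 gives 3.1 : 23.0 : 67.8 : 100.0 : 73.8 : 21.8.

3.1 : 23.0 : 67.8 : 100.0 : 73.8 : 21.8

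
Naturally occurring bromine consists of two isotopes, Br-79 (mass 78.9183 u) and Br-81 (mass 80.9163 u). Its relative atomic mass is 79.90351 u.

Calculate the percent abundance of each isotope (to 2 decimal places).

Writing the weighted mean with unknown fraction x of Br-79:
78.9183·x + 80.9163·(1 − x) = 79.90351
(78.9183 − 80.9163)·x = 79.90351 − 80.9163
x = -1.01279 / -1.9980 = 0.50690 → 50.69% Br-79, 49.31% Br-81.

Br-79: 50.69%, Br-81: 49.31%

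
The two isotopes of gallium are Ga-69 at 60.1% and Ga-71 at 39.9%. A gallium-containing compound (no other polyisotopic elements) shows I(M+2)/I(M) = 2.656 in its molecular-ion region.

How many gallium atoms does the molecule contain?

4

For n independent Ga atoms, I(M+2)/I(M) = n · (abundance Ga-71) / (abundance Ga-69) = n · 0.399/0.601.
n = 2.656 × 0.601/0.399 = 4.00 ≈ 4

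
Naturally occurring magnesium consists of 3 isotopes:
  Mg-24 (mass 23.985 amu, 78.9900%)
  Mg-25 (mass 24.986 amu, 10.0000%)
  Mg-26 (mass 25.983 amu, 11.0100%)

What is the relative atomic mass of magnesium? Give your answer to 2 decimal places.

24.31 amu

Ar = Σ fᵢ·mᵢ = 0.789900 × 23.985 + 0.100000 × 24.986 + 0.110100 × 25.983
= 18.9458 + 2.4986 + 2.8607 = 24.3051 amu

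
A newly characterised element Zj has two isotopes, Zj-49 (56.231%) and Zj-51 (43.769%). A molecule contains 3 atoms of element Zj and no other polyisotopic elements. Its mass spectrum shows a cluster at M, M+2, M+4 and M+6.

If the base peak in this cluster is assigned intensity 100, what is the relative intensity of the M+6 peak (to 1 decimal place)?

20.2

Binomial terms of (0.56231 + 0.43769)^3: M 0.1778, M+2 0.4152, M+4 0.3232, M+6 0.0838 → M+2 is the base peak.
P(M+2) = C(3,1) × 0.56231^2 × 0.43769^1 = 3 × 0.31619254 × 0.43769 = 0.415183 (base)
P(M+6) = C(3,3) × 0.56231^0 × 0.43769^3 = 1 × 1.0000 × 0.08384938 = 0.083849
Relative intensity = 0.083849 / 0.415183 × 100 = 20.2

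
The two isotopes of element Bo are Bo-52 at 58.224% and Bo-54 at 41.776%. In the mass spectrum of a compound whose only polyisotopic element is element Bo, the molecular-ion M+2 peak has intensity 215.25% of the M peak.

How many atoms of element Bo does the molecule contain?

3

For n independent Bo atoms, I(M+2)/I(M) = n · (abundance Bo-54) / (abundance Bo-52) = n · 0.41776/0.58224.
n = 2.1525 × 0.58224/0.41776 = 3.00 ≈ 3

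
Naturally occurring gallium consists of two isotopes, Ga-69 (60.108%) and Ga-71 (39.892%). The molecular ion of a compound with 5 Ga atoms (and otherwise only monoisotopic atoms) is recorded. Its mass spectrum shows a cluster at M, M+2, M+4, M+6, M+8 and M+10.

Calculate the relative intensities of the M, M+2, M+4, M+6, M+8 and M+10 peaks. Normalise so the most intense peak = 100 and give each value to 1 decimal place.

22.7 : 75.3 : 100.0 : 66.4 : 22.0 : 2.9

The 5 Ga atoms are independent, so intensities follow the terms of (0.60108 + 0.39892)^5.
P(M) = 0.60108^5 = 0.078462
P(M+2) = 5 × 0.60108^4 × 0.39892^1 = 0.260366
P(M+4) = 10 × 0.60108^3 × 0.39892^2 = 0.345596
P(M+6) = 10 × 0.60108^2 × 0.39892^3 = 0.229362
P(M+8) = 5 × 0.60108^1 × 0.39892^4 = 0.076111
P(M+10) = 0.39892^5 = 0.010103
The M+4 peak is largest (0.345596); scaling to 100 gives 22.7 : 75.3 : 100.0 : 66.4 : 22.0 : 2.9.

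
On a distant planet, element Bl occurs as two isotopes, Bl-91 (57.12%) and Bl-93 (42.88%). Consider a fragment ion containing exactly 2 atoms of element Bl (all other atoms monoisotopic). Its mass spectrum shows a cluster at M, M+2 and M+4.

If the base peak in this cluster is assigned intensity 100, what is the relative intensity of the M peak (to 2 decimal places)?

Term probabilities: M 0.3263, M+2 0.4899, M+4 0.1839. Base peak = M+2.
P(M+2) = C(2,1) × 0.5712^1 × 0.4288^1 = 2 × 0.5712 × 0.4288 = 0.489861 (base)
P(M) = C(2,0) × 0.5712^2 × 0.4288^0 = 1 × 0.32626944 × 1.0000 = 0.326269
Relative intensity = 0.326269 / 0.489861 × 100 = 66.60

66.60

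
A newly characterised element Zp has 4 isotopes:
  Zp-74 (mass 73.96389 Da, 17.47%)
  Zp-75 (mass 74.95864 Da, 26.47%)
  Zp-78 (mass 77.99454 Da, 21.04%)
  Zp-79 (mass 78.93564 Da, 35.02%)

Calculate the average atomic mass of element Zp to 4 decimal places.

76.8164 Da

The abundance-weighted mean is 0.1747 × 73.96389 + 0.2647 × 74.95864 + 0.2104 × 77.99454 + 0.3502 × 78.93564
= 12.921492 + 19.841552 + 16.410051 + 27.643261 = 76.816356 Da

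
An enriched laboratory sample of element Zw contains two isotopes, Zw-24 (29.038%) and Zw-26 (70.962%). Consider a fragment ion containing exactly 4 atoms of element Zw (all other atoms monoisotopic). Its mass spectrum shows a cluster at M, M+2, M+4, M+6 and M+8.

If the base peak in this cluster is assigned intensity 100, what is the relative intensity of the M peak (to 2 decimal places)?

1.71

Binomial terms of (0.29038 + 0.70962)^4: M 0.0071, M+2 0.0695, M+4 0.2548, M+6 0.4151, M+8 0.2536 → M+6 is the base peak.
P(M+6) = C(4,3) × 0.29038^1 × 0.70962^3 = 4 × 0.29038 × 0.35733663 = 0.415054 (base)
P(M) = C(4,0) × 0.29038^4 × 0.70962^0 = 1 × 0.00710995 × 1.0000 = 0.007110
Relative intensity = 0.007110 / 0.415054 × 100 = 1.71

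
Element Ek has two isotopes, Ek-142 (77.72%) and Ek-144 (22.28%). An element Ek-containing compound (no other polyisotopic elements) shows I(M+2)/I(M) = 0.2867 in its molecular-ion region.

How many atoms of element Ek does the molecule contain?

1

For n independent Ek atoms, I(M+2)/I(M) = n · (abundance Ek-144) / (abundance Ek-142) = n · 0.2228/0.7772.
n = 0.2867 × 0.7772/0.2228 = 1.00 ≈ 1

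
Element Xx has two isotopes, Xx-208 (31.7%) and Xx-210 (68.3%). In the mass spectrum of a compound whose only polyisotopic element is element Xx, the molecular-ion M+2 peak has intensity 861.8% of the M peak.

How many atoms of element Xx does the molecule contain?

For n independent Xx atoms, I(M+2)/I(M) = n · (abundance Xx-210) / (abundance Xx-208) = n · 0.683/0.317.
n = 8.618 × 0.317/0.683 = 4.00 ≈ 4

4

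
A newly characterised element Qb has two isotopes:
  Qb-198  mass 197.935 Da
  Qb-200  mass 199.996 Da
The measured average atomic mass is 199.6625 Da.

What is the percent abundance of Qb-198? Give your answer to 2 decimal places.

16.18%

Let x be the fractional abundance of Qb-198; then Qb-200 has abundance 1 − x.
197.935·x + 199.996·(1 − x) = 199.6625
(197.935 − 199.996)·x = 199.6625 − 199.996
x = -0.3335 / -2.061 = 0.16181 → 16.18% Qb-198, 83.82% Qb-200.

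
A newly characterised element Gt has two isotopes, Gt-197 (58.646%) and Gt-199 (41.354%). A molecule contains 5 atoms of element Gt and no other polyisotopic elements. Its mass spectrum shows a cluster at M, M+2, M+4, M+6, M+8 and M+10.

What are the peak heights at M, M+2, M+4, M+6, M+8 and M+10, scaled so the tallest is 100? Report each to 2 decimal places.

20.11 : 70.91 : 100.00 : 70.51 : 24.86 : 3.51

Expanding (0.58646 + 0.41354)^5:
P(M) = 0.58646^5 = 0.069373
P(M+2) = 5 × 0.58646^4 × 0.41354^1 = 0.244591
P(M+4) = 10 × 0.58646^3 × 0.41354^2 = 0.344945
P(M+6) = 10 × 0.58646^2 × 0.41354^3 = 0.243237
P(M+8) = 5 × 0.58646^1 × 0.41354^4 = 0.085759
P(M+10) = 0.41354^5 = 0.012094
The M+4 peak is largest (0.344945); scaling to 100 gives 20.11 : 70.91 : 100.00 : 70.51 : 24.86 : 3.51.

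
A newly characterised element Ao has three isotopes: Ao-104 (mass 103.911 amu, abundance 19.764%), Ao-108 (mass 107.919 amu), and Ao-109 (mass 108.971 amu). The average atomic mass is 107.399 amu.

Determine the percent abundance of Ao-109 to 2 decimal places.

The remaining 80.236% is split between Ao-108 (fraction x) and Ao-109 (fraction 0.80236 − x).
Substituting: 107.919x + 108.971(0.80236 − x) = 86.86202996
(107.919 − 108.971)x = -0.5719416  ⇒  x = 0.54367, y = 0.25869
Ao-108: 54.37%, Ao-109: 25.87%.

25.87%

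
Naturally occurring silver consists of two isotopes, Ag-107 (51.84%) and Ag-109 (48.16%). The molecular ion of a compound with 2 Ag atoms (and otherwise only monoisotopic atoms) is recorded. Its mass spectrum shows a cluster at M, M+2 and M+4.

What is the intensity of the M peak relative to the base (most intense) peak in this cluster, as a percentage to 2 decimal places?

53.82%

Term probabilities: M 0.2687, M+2 0.4993, M+4 0.2319. Base peak = M+2.
P(M+2) = C(2,1) × 0.5184^1 × 0.4816^1 = 2 × 0.5184 × 0.4816 = 0.499323 (base)
P(M) = C(2,0) × 0.5184^2 × 0.4816^0 = 1 × 0.26873856 × 1.0000 = 0.268739
Relative intensity = 0.268739 / 0.499323 × 100 = 53.82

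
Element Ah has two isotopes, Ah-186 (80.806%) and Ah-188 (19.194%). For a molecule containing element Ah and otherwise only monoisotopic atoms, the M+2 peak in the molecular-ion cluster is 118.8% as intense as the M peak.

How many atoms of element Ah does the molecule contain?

5

For n independent Ah atoms, I(M+2)/I(M) = n · (abundance Ah-188) / (abundance Ah-186) = n · 0.19194/0.80806.
n = 1.188 × 0.80806/0.19194 = 5.00 ≈ 5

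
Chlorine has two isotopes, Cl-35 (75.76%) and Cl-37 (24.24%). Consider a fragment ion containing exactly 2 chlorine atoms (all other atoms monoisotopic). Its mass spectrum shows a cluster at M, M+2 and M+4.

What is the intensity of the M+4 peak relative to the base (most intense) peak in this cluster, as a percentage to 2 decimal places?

10.24%

Term probabilities: M 0.5740, M+2 0.3673, M+4 0.0588. Base peak = M.
P(M) = C(2,0) × 0.7576^2 × 0.2424^0 = 1 × 0.57395776 × 1.0000 = 0.573958 (base)
P(M+4) = C(2,2) × 0.7576^0 × 0.2424^2 = 1 × 1.0000 × 0.05875776 = 0.058758
Relative intensity = 0.058758 / 0.573958 × 100 = 10.24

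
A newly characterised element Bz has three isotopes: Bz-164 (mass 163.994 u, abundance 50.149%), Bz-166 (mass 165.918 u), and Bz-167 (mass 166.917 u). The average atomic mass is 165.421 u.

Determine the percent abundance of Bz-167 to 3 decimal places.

Let x and y be the fractions of Bz-166 and Bz-167. Then x + y = 1 − 0.50149 = 0.49851 and 165.918x + 166.917y = 165.421 − 0.50149×163.994 = 83.17964894.
Substituting: 165.918x + 166.917(0.49851 − x) = 83.17964894
(165.918 − 166.917)x = -0.03014473  ⇒  x = 0.03017, y = 0.46834
Bz-166: 3.017%, Bz-167: 46.834%.

46.834%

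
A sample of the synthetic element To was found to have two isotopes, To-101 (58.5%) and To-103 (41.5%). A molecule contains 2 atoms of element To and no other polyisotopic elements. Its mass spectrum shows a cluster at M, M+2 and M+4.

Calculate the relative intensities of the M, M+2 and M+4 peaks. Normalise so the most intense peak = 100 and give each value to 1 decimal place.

70.5 : 100.0 : 35.5

Each To atom is independently To-101 (p = 0.585) or To-103 (q = 0.415); the cluster is the binomial expansion (p + q)^2.
P(M) = 0.585^2 = 0.342225
P(M+2) = 2 × 0.585^1 × 0.415^1 = 0.485550
P(M+4) = 0.415^2 = 0.172225
The M+2 peak is largest (0.485550); scaling to 100 gives 70.5 : 100.0 : 35.5.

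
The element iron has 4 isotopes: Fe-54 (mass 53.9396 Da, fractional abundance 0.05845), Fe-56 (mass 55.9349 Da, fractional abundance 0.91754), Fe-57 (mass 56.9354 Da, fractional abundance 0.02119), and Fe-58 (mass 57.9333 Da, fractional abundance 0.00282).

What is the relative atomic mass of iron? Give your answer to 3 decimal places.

Average mass = Σ (abundance × isotope mass) = 0.05845 × 53.9396 + 0.91754 × 55.9349 + 0.02119 × 56.9354 + 0.00282 × 57.9333
= 3.15277 + 51.32251 + 1.20646 + 0.16337 = 55.84511 Da

55.845 Da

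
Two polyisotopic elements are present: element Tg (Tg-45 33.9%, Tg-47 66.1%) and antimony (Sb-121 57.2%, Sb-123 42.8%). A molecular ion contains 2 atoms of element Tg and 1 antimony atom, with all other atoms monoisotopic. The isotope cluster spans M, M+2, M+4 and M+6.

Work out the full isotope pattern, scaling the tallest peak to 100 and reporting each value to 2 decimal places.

Element Tg pattern (n=2): 0.114921 : 0.448158 : 0.436921
Antimony pattern (n=1): 0.5720 : 0.4280
Convolve the two distributions (both contribute in 2-u steps):
  M: 0.114921×0.5720 = 0.065735
  M+2: 0.114921×0.4280 + 0.448158×0.5720 = 0.305533
  M+4: 0.448158×0.4280 + 0.436921×0.5720 = 0.441730
  M+6: 0.436921×0.4280 = 0.187002
Scale to base peak (0.441730) = 100: 14.88 : 69.17 : 100.00 : 42.33

14.88 : 69.17 : 100.00 : 42.33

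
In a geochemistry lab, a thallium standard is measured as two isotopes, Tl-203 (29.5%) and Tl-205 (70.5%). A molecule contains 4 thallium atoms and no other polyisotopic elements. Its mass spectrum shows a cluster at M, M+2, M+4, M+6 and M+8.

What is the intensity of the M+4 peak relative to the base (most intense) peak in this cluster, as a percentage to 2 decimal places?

(0.295 + 0.705)^4 gives M 0.0076, M+2 0.0724, M+4 0.2595, M+6 0.4135, M+8 0.2470; the largest is M+6.
P(M+6) = C(4,3) × 0.295^1 × 0.705^3 = 4 × 0.2950 × 0.35040263 = 0.413475 (base)
P(M+4) = C(4,2) × 0.295^2 × 0.705^2 = 6 × 0.087025 × 0.497025 = 0.259522
Relative intensity = 0.259522 / 0.413475 × 100 = 62.77

62.77%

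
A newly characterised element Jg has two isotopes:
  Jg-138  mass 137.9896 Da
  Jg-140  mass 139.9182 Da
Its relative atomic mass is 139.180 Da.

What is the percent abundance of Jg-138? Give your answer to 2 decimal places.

Writing the weighted mean with unknown fraction x of Jg-138:
137.9896·x + 139.9182·(1 − x) = 139.180
(137.9896 − 139.9182)·x = 139.180 − 139.9182
x = -0.7382 / -1.9286 = 0.38276 → 38.28% Jg-138, 61.72% Jg-140.

38.28%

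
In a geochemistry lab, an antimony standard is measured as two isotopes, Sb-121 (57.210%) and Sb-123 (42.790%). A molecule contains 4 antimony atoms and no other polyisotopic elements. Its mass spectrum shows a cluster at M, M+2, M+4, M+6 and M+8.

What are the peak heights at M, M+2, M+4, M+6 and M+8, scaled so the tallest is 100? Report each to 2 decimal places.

The 4 Sb atoms are independent, so intensities follow the terms of (0.57210 + 0.42790)^4.
P(M) = 0.57210^4 = 0.107124
P(M+2) = 4 × 0.57210^3 × 0.42790^1 = 0.320493
P(M+4) = 6 × 0.57210^2 × 0.42790^2 = 0.359567
P(M+6) = 4 × 0.57210^1 × 0.42790^3 = 0.179291
P(M+8) = 0.42790^4 = 0.033525
The M+4 peak is largest (0.359567); scaling to 100 gives 29.79 : 89.13 : 100.00 : 49.86 : 9.32.

29.79 : 89.13 : 100.00 : 49.86 : 9.32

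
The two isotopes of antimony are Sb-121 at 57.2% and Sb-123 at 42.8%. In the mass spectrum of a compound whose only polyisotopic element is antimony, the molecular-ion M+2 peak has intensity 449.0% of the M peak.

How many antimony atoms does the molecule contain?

6

With n Sb atoms, P(M+2)/P(M) = C(n,1)·p^(n−1)q / p^n = n·q/p = n · 0.428/0.572.
n = 4.490 × 0.572/0.428 = 6.00 ≈ 6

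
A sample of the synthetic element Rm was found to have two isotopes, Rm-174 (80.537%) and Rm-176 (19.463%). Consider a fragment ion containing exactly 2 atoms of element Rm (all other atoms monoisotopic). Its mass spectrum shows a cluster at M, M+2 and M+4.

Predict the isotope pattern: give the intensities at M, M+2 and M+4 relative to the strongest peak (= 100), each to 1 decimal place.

The 2 Rm atoms are independent, so intensities follow the terms of (0.80537 + 0.19463)^2.
P(M) = 0.80537^2 = 0.648621
P(M+2) = 2 × 0.80537^1 × 0.19463^1 = 0.313498
P(M+4) = 0.19463^2 = 0.037881
The M peak is largest (0.648621); scaling to 100 gives 100.0 : 48.3 : 5.8.

100.0 : 48.3 : 5.8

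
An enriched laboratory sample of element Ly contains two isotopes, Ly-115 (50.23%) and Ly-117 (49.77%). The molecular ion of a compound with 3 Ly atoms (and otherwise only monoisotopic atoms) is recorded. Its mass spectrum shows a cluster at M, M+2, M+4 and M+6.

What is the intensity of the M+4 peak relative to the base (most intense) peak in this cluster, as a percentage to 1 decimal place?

Binomial terms of (0.5023 + 0.4977)^3: M 0.1267, M+2 0.3767, M+4 0.3733, M+6 0.1233 → M+2 is the base peak.
P(M+2) = C(3,1) × 0.5023^2 × 0.4977^1 = 3 × 0.25230529 × 0.4977 = 0.376717 (base)
P(M+4) = C(3,2) × 0.5023^1 × 0.4977^2 = 3 × 0.5023 × 0.24770529 = 0.373267
Relative intensity = 0.373267 / 0.376717 × 100 = 99.1

99.1%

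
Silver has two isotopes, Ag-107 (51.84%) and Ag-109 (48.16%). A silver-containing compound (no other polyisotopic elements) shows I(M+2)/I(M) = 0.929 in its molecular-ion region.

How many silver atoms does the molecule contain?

1

With n Ag atoms, P(M+2)/P(M) = C(n,1)·p^(n−1)q / p^n = n·q/p = n · 0.4816/0.5184.
n = 0.929 × 0.5184/0.4816 = 1.00 ≈ 1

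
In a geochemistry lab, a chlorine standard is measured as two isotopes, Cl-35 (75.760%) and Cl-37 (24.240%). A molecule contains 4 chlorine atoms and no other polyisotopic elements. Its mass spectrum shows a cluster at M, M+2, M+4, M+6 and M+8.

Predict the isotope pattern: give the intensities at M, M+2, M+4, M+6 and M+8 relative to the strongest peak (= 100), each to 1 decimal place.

78.1 : 100.0 : 48.0 : 10.2 : 0.8

Expanding (0.75760 + 0.24240)^4:
P(M) = 0.75760^4 = 0.329428
P(M+2) = 4 × 0.75760^3 × 0.24240^1 = 0.421612
P(M+4) = 6 × 0.75760^2 × 0.24240^2 = 0.202347
P(M+6) = 4 × 0.75760^1 × 0.24240^3 = 0.043162
P(M+8) = 0.24240^4 = 0.003452
The M+2 peak is largest (0.421612); scaling to 100 gives 78.1 : 100.0 : 48.0 : 10.2 : 0.8.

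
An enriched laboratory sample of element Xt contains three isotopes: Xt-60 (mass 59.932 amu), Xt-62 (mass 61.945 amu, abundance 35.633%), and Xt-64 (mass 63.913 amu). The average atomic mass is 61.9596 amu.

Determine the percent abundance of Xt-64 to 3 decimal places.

Let x and y be the fractions of Xt-60 and Xt-64. Then x + y = 1 − 0.35633 = 0.64367 and 59.932x + 63.913y = 61.9596 − 0.35633×61.945 = 39.88673815.
Substituting: 59.932x + 63.913(0.64367 − x) = 39.88673815
(59.932 − 63.913)x = -1.25214256  ⇒  x = 0.31453, y = 0.32914
Xt-60: 31.453%, Xt-64: 32.914%.

32.914%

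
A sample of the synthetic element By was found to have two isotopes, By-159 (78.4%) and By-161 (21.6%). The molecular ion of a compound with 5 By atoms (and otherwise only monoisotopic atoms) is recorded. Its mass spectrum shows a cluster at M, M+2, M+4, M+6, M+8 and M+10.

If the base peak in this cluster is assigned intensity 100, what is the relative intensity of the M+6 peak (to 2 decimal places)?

Binomial terms of (0.784 + 0.216)^5: M 0.2962, M+2 0.4080, M+4 0.2248, M+6 0.0619, M+8 0.0085, M+10 0.0005 → M+2 is the base peak.
P(M+2) = C(5,1) × 0.784^4 × 0.216^1 = 5 × 0.377802 × 0.2160 = 0.408026 (base)
P(M+6) = C(5,3) × 0.784^2 × 0.216^3 = 10 × 0.614656 × 0.0100777 = 0.061943
Relative intensity = 0.061943 / 0.408026 × 100 = 15.18

15.18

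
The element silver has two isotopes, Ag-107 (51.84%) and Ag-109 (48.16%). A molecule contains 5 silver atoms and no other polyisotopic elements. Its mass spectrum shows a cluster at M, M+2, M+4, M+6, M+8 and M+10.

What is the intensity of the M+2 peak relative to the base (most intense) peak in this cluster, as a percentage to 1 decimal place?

53.8%

(0.5184 + 0.4816)^5 gives M 0.0374, M+2 0.1739, M+4 0.3231, M+6 0.3002, M+8 0.1394, M+10 0.0259; the largest is M+4.
P(M+4) = C(5,2) × 0.5184^3 × 0.4816^2 = 10 × 0.13931407 × 0.23193856 = 0.323123 (base)
P(M+2) = C(5,1) × 0.5184^4 × 0.4816^1 = 5 × 0.07222041 × 0.4816 = 0.173907
Relative intensity = 0.173907 / 0.323123 × 100 = 53.8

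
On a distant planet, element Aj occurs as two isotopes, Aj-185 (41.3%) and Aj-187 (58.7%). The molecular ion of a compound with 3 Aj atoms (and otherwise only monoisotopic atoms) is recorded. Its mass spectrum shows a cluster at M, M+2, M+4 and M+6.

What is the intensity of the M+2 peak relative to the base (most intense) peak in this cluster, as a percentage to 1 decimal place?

70.4%

(0.413 + 0.587)^3 gives M 0.0704, M+2 0.3004, M+4 0.4269, M+6 0.2023; the largest is M+4.
P(M+4) = C(3,2) × 0.413^1 × 0.587^2 = 3 × 0.4130 × 0.344569 = 0.426921 (base)
P(M+2) = C(3,1) × 0.413^2 × 0.587^1 = 3 × 0.170569 × 0.5870 = 0.300372
Relative intensity = 0.300372 / 0.426921 × 100 = 70.4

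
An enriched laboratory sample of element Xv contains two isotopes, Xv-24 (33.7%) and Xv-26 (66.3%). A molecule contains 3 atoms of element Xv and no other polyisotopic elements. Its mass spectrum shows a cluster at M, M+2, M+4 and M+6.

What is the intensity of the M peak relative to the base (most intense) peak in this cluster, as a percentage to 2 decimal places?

8.61%

Term probabilities: M 0.0383, M+2 0.2259, M+4 0.4444, M+6 0.2914. Base peak = M+4.
P(M+4) = C(3,2) × 0.337^1 × 0.663^2 = 3 × 0.3370 × 0.439569 = 0.444404 (base)
P(M) = C(3,0) × 0.337^3 × 0.663^0 = 1 × 0.03827275 × 1.0000 = 0.038273
Relative intensity = 0.038273 / 0.444404 × 100 = 8.61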